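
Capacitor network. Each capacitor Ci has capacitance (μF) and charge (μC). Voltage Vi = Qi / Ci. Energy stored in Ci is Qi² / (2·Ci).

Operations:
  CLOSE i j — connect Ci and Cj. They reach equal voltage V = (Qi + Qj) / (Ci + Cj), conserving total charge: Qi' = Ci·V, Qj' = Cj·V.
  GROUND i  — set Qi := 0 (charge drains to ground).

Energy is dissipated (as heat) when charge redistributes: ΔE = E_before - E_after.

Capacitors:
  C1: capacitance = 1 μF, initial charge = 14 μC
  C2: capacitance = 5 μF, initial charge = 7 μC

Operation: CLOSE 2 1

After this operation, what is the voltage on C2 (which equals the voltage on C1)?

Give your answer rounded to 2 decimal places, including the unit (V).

Answer: 3.50 V

Derivation:
Initial: C1(1μF, Q=14μC, V=14.00V), C2(5μF, Q=7μC, V=1.40V)
Op 1: CLOSE 2-1: Q_total=21.00, C_total=6.00, V=3.50; Q2=17.50, Q1=3.50; dissipated=66.150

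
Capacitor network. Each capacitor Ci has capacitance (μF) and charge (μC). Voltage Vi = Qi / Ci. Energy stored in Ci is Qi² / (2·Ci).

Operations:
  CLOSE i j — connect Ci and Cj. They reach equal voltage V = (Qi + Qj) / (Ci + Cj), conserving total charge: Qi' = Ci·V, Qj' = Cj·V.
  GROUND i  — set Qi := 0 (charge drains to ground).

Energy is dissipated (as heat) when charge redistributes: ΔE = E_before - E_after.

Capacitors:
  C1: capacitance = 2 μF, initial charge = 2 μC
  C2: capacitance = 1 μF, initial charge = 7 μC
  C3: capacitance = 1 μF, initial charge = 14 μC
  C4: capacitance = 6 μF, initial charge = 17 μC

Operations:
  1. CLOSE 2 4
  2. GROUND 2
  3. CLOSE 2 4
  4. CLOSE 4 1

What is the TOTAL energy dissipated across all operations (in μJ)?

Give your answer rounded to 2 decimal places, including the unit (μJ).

Initial: C1(2μF, Q=2μC, V=1.00V), C2(1μF, Q=7μC, V=7.00V), C3(1μF, Q=14μC, V=14.00V), C4(6μF, Q=17μC, V=2.83V)
Op 1: CLOSE 2-4: Q_total=24.00, C_total=7.00, V=3.43; Q2=3.43, Q4=20.57; dissipated=7.440
Op 2: GROUND 2: Q2=0; energy lost=5.878
Op 3: CLOSE 2-4: Q_total=20.57, C_total=7.00, V=2.94; Q2=2.94, Q4=17.63; dissipated=5.038
Op 4: CLOSE 4-1: Q_total=19.63, C_total=8.00, V=2.45; Q4=14.72, Q1=4.91; dissipated=2.819
Total dissipated: 21.175 μJ

Answer: 21.18 μJ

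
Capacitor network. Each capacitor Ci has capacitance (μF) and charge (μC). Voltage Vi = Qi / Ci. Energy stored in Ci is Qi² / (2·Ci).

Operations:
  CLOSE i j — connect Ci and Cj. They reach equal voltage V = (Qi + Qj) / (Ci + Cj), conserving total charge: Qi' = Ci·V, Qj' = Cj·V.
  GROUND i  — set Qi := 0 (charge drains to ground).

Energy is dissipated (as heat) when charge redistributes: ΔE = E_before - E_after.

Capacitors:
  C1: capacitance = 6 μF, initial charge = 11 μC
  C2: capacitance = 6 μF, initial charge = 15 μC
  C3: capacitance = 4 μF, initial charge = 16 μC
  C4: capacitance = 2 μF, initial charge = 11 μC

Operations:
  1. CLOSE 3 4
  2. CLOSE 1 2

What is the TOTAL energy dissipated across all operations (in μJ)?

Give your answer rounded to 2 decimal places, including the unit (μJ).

Answer: 2.17 μJ

Derivation:
Initial: C1(6μF, Q=11μC, V=1.83V), C2(6μF, Q=15μC, V=2.50V), C3(4μF, Q=16μC, V=4.00V), C4(2μF, Q=11μC, V=5.50V)
Op 1: CLOSE 3-4: Q_total=27.00, C_total=6.00, V=4.50; Q3=18.00, Q4=9.00; dissipated=1.500
Op 2: CLOSE 1-2: Q_total=26.00, C_total=12.00, V=2.17; Q1=13.00, Q2=13.00; dissipated=0.667
Total dissipated: 2.167 μJ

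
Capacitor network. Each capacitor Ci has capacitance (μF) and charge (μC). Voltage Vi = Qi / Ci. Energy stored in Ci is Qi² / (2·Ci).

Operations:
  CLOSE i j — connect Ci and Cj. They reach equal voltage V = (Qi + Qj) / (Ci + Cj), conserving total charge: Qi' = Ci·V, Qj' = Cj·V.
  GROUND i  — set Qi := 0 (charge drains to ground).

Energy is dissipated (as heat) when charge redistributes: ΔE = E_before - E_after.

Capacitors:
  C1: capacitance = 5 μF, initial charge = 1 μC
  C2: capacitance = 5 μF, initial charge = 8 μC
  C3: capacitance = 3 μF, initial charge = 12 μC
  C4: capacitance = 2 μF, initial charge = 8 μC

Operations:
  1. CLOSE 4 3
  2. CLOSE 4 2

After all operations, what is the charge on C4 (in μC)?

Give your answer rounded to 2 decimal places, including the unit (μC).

Initial: C1(5μF, Q=1μC, V=0.20V), C2(5μF, Q=8μC, V=1.60V), C3(3μF, Q=12μC, V=4.00V), C4(2μF, Q=8μC, V=4.00V)
Op 1: CLOSE 4-3: Q_total=20.00, C_total=5.00, V=4.00; Q4=8.00, Q3=12.00; dissipated=0.000
Op 2: CLOSE 4-2: Q_total=16.00, C_total=7.00, V=2.29; Q4=4.57, Q2=11.43; dissipated=4.114
Final charges: Q1=1.00, Q2=11.43, Q3=12.00, Q4=4.57

Answer: 4.57 μC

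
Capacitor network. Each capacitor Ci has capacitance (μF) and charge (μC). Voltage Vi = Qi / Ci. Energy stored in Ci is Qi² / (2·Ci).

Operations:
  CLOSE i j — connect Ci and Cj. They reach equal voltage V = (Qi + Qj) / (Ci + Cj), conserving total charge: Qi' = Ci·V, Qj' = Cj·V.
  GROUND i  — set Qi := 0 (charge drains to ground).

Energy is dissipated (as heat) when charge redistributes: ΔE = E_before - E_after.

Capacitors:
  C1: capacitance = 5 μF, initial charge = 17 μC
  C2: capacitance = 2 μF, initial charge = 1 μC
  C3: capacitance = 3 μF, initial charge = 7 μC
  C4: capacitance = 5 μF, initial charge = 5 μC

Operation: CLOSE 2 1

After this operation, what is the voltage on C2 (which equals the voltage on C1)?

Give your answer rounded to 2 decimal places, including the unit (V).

Answer: 2.57 V

Derivation:
Initial: C1(5μF, Q=17μC, V=3.40V), C2(2μF, Q=1μC, V=0.50V), C3(3μF, Q=7μC, V=2.33V), C4(5μF, Q=5μC, V=1.00V)
Op 1: CLOSE 2-1: Q_total=18.00, C_total=7.00, V=2.57; Q2=5.14, Q1=12.86; dissipated=6.007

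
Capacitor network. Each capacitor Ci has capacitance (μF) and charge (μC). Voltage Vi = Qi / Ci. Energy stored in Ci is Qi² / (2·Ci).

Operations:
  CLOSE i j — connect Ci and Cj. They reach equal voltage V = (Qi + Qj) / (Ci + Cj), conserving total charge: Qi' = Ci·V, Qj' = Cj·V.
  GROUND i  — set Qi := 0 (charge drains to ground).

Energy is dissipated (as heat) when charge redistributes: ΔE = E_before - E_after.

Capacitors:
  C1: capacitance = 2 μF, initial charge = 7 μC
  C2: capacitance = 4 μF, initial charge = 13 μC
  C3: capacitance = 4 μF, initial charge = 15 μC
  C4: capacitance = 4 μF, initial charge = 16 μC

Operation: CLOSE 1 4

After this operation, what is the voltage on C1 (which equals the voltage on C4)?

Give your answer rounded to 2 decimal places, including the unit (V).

Answer: 3.83 V

Derivation:
Initial: C1(2μF, Q=7μC, V=3.50V), C2(4μF, Q=13μC, V=3.25V), C3(4μF, Q=15μC, V=3.75V), C4(4μF, Q=16μC, V=4.00V)
Op 1: CLOSE 1-4: Q_total=23.00, C_total=6.00, V=3.83; Q1=7.67, Q4=15.33; dissipated=0.167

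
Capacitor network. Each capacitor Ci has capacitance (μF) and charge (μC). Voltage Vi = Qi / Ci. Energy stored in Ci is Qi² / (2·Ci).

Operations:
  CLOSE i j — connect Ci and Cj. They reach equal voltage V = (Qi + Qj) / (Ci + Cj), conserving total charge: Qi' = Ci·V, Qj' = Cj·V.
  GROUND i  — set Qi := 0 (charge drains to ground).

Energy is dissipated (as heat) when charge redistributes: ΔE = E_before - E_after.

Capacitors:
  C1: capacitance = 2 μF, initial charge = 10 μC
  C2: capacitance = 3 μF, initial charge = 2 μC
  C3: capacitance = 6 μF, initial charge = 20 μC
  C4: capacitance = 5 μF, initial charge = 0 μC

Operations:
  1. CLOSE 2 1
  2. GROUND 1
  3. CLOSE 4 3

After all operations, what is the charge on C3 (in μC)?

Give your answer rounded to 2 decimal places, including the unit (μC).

Initial: C1(2μF, Q=10μC, V=5.00V), C2(3μF, Q=2μC, V=0.67V), C3(6μF, Q=20μC, V=3.33V), C4(5μF, Q=0μC, V=0.00V)
Op 1: CLOSE 2-1: Q_total=12.00, C_total=5.00, V=2.40; Q2=7.20, Q1=4.80; dissipated=11.267
Op 2: GROUND 1: Q1=0; energy lost=5.760
Op 3: CLOSE 4-3: Q_total=20.00, C_total=11.00, V=1.82; Q4=9.09, Q3=10.91; dissipated=15.152
Final charges: Q1=0.00, Q2=7.20, Q3=10.91, Q4=9.09

Answer: 10.91 μC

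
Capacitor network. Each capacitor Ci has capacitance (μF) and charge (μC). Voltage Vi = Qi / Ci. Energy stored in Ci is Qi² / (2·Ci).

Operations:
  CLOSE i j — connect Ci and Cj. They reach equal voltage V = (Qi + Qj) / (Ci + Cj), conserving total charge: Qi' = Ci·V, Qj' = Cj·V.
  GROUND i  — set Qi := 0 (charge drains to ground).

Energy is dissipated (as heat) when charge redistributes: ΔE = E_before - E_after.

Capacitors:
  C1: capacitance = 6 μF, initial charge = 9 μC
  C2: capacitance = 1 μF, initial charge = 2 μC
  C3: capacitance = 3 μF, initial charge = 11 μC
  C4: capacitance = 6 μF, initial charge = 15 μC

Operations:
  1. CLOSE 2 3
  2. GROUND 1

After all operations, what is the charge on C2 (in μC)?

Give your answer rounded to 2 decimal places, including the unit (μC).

Answer: 3.25 μC

Derivation:
Initial: C1(6μF, Q=9μC, V=1.50V), C2(1μF, Q=2μC, V=2.00V), C3(3μF, Q=11μC, V=3.67V), C4(6μF, Q=15μC, V=2.50V)
Op 1: CLOSE 2-3: Q_total=13.00, C_total=4.00, V=3.25; Q2=3.25, Q3=9.75; dissipated=1.042
Op 2: GROUND 1: Q1=0; energy lost=6.750
Final charges: Q1=0.00, Q2=3.25, Q3=9.75, Q4=15.00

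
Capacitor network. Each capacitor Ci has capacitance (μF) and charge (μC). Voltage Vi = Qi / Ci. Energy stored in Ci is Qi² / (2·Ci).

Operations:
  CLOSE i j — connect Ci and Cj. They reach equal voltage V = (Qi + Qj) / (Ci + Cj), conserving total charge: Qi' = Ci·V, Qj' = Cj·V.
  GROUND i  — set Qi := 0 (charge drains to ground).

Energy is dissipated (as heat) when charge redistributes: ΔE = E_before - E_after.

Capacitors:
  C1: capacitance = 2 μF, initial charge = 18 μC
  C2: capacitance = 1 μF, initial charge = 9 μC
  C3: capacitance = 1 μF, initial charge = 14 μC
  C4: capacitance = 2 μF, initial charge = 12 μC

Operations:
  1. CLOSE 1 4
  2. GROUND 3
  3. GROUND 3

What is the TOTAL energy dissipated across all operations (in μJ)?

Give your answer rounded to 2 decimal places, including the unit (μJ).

Answer: 102.50 μJ

Derivation:
Initial: C1(2μF, Q=18μC, V=9.00V), C2(1μF, Q=9μC, V=9.00V), C3(1μF, Q=14μC, V=14.00V), C4(2μF, Q=12μC, V=6.00V)
Op 1: CLOSE 1-4: Q_total=30.00, C_total=4.00, V=7.50; Q1=15.00, Q4=15.00; dissipated=4.500
Op 2: GROUND 3: Q3=0; energy lost=98.000
Op 3: GROUND 3: Q3=0; energy lost=0.000
Total dissipated: 102.500 μJ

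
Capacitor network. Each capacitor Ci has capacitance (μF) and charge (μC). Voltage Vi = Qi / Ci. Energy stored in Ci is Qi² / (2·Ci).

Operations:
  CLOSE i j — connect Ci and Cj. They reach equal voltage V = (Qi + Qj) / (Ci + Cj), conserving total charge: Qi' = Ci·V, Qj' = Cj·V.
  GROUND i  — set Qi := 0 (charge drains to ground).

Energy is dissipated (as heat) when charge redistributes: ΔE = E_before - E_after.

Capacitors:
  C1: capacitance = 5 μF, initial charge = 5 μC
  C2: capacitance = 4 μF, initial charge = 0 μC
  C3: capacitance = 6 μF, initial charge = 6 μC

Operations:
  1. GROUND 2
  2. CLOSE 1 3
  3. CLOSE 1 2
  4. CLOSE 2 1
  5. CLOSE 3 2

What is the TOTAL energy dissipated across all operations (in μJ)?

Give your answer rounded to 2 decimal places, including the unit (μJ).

Initial: C1(5μF, Q=5μC, V=1.00V), C2(4μF, Q=0μC, V=0.00V), C3(6μF, Q=6μC, V=1.00V)
Op 1: GROUND 2: Q2=0; energy lost=0.000
Op 2: CLOSE 1-3: Q_total=11.00, C_total=11.00, V=1.00; Q1=5.00, Q3=6.00; dissipated=0.000
Op 3: CLOSE 1-2: Q_total=5.00, C_total=9.00, V=0.56; Q1=2.78, Q2=2.22; dissipated=1.111
Op 4: CLOSE 2-1: Q_total=5.00, C_total=9.00, V=0.56; Q2=2.22, Q1=2.78; dissipated=0.000
Op 5: CLOSE 3-2: Q_total=8.22, C_total=10.00, V=0.82; Q3=4.93, Q2=3.29; dissipated=0.237
Total dissipated: 1.348 μJ

Answer: 1.35 μJ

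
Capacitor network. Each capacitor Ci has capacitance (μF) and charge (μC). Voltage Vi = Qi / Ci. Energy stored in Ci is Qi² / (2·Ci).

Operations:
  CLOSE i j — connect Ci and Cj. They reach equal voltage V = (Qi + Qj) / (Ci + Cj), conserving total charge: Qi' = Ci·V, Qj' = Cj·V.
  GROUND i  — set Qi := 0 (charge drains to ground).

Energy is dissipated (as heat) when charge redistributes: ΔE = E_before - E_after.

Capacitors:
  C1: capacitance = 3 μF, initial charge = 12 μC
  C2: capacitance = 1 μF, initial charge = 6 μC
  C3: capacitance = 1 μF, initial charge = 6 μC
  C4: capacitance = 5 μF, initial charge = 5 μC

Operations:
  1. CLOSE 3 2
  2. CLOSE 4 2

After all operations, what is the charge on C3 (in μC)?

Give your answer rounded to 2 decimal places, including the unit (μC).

Answer: 6.00 μC

Derivation:
Initial: C1(3μF, Q=12μC, V=4.00V), C2(1μF, Q=6μC, V=6.00V), C3(1μF, Q=6μC, V=6.00V), C4(5μF, Q=5μC, V=1.00V)
Op 1: CLOSE 3-2: Q_total=12.00, C_total=2.00, V=6.00; Q3=6.00, Q2=6.00; dissipated=0.000
Op 2: CLOSE 4-2: Q_total=11.00, C_total=6.00, V=1.83; Q4=9.17, Q2=1.83; dissipated=10.417
Final charges: Q1=12.00, Q2=1.83, Q3=6.00, Q4=9.17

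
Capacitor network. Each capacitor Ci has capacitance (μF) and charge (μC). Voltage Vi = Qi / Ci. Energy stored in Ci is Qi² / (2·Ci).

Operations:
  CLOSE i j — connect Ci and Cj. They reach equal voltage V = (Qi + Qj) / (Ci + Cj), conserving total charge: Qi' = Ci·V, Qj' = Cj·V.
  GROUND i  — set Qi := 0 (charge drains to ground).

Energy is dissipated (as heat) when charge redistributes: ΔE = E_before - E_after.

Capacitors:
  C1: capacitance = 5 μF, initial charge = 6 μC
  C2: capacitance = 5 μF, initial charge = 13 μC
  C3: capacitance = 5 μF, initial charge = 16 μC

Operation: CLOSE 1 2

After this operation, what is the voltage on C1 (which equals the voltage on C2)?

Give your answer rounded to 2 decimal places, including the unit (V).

Initial: C1(5μF, Q=6μC, V=1.20V), C2(5μF, Q=13μC, V=2.60V), C3(5μF, Q=16μC, V=3.20V)
Op 1: CLOSE 1-2: Q_total=19.00, C_total=10.00, V=1.90; Q1=9.50, Q2=9.50; dissipated=2.450

Answer: 1.90 V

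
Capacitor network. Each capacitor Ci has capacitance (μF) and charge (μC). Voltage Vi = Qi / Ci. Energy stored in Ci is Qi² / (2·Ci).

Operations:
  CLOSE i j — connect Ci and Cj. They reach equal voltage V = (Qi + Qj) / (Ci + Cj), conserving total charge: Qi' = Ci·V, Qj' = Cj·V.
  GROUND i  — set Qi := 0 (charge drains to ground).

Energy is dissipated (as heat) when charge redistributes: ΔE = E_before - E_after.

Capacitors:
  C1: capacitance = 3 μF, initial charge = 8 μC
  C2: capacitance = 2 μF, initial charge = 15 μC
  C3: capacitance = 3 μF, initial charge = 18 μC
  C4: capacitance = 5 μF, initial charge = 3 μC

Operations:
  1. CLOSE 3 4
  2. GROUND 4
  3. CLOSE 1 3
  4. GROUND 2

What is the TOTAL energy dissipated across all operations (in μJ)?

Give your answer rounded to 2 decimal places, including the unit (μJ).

Answer: 100.82 μJ

Derivation:
Initial: C1(3μF, Q=8μC, V=2.67V), C2(2μF, Q=15μC, V=7.50V), C3(3μF, Q=18μC, V=6.00V), C4(5μF, Q=3μC, V=0.60V)
Op 1: CLOSE 3-4: Q_total=21.00, C_total=8.00, V=2.62; Q3=7.88, Q4=13.12; dissipated=27.337
Op 2: GROUND 4: Q4=0; energy lost=17.227
Op 3: CLOSE 1-3: Q_total=15.88, C_total=6.00, V=2.65; Q1=7.94, Q3=7.94; dissipated=0.001
Op 4: GROUND 2: Q2=0; energy lost=56.250
Total dissipated: 100.815 μJ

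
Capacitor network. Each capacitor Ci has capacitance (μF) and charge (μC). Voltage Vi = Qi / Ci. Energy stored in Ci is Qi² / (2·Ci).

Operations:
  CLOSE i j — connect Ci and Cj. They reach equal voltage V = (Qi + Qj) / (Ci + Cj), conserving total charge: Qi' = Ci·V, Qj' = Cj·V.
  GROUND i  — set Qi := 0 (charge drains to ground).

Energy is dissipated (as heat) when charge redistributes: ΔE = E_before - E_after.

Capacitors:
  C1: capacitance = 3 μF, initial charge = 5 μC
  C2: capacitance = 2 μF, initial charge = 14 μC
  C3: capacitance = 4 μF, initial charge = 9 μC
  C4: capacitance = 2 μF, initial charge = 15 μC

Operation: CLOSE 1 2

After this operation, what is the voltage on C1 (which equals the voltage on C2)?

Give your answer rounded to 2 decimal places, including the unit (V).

Initial: C1(3μF, Q=5μC, V=1.67V), C2(2μF, Q=14μC, V=7.00V), C3(4μF, Q=9μC, V=2.25V), C4(2μF, Q=15μC, V=7.50V)
Op 1: CLOSE 1-2: Q_total=19.00, C_total=5.00, V=3.80; Q1=11.40, Q2=7.60; dissipated=17.067

Answer: 3.80 V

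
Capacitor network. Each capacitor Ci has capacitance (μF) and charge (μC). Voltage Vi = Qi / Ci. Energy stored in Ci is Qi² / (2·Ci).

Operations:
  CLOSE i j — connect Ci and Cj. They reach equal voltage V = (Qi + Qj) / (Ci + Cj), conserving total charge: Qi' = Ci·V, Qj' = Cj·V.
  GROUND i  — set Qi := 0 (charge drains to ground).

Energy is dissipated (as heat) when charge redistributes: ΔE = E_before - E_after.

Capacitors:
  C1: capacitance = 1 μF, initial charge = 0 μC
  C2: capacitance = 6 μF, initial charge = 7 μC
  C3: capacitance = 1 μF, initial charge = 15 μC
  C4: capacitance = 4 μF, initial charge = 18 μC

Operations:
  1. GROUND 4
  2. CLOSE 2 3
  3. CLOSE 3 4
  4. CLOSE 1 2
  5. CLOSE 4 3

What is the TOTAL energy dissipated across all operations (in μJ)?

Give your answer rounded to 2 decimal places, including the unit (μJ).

Answer: 130.70 μJ

Derivation:
Initial: C1(1μF, Q=0μC, V=0.00V), C2(6μF, Q=7μC, V=1.17V), C3(1μF, Q=15μC, V=15.00V), C4(4μF, Q=18μC, V=4.50V)
Op 1: GROUND 4: Q4=0; energy lost=40.500
Op 2: CLOSE 2-3: Q_total=22.00, C_total=7.00, V=3.14; Q2=18.86, Q3=3.14; dissipated=82.012
Op 3: CLOSE 3-4: Q_total=3.14, C_total=5.00, V=0.63; Q3=0.63, Q4=2.51; dissipated=3.951
Op 4: CLOSE 1-2: Q_total=18.86, C_total=7.00, V=2.69; Q1=2.69, Q2=16.16; dissipated=4.233
Op 5: CLOSE 4-3: Q_total=3.14, C_total=5.00, V=0.63; Q4=2.51, Q3=0.63; dissipated=0.000
Total dissipated: 130.696 μJ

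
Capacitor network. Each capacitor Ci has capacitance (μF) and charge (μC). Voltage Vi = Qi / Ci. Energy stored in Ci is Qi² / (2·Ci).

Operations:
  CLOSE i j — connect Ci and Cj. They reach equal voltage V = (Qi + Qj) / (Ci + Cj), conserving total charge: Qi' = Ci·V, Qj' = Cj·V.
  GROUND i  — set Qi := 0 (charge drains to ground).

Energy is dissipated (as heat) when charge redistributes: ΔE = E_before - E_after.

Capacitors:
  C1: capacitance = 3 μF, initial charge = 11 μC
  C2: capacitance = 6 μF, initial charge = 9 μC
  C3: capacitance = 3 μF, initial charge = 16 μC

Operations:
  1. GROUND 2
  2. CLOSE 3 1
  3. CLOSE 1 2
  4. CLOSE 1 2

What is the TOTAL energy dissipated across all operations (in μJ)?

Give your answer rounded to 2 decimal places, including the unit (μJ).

Answer: 29.08 μJ

Derivation:
Initial: C1(3μF, Q=11μC, V=3.67V), C2(6μF, Q=9μC, V=1.50V), C3(3μF, Q=16μC, V=5.33V)
Op 1: GROUND 2: Q2=0; energy lost=6.750
Op 2: CLOSE 3-1: Q_total=27.00, C_total=6.00, V=4.50; Q3=13.50, Q1=13.50; dissipated=2.083
Op 3: CLOSE 1-2: Q_total=13.50, C_total=9.00, V=1.50; Q1=4.50, Q2=9.00; dissipated=20.250
Op 4: CLOSE 1-2: Q_total=13.50, C_total=9.00, V=1.50; Q1=4.50, Q2=9.00; dissipated=0.000
Total dissipated: 29.083 μJ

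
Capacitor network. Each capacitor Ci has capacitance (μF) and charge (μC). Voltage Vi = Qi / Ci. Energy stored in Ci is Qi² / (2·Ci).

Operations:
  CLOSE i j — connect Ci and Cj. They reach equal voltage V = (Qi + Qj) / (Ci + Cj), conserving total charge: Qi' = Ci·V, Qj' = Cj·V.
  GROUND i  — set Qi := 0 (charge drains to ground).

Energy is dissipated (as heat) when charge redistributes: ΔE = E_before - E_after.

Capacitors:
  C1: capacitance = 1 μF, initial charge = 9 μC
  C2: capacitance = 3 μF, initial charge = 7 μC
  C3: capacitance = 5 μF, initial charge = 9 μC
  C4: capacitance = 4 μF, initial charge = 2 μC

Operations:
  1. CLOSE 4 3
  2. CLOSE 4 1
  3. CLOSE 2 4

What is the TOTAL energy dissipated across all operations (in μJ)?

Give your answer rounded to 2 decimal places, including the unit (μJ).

Initial: C1(1μF, Q=9μC, V=9.00V), C2(3μF, Q=7μC, V=2.33V), C3(5μF, Q=9μC, V=1.80V), C4(4μF, Q=2μC, V=0.50V)
Op 1: CLOSE 4-3: Q_total=11.00, C_total=9.00, V=1.22; Q4=4.89, Q3=6.11; dissipated=1.878
Op 2: CLOSE 4-1: Q_total=13.89, C_total=5.00, V=2.78; Q4=11.11, Q1=2.78; dissipated=24.198
Op 3: CLOSE 2-4: Q_total=18.11, C_total=7.00, V=2.59; Q2=7.76, Q4=10.35; dissipated=0.169
Total dissipated: 26.245 μJ

Answer: 26.24 μJ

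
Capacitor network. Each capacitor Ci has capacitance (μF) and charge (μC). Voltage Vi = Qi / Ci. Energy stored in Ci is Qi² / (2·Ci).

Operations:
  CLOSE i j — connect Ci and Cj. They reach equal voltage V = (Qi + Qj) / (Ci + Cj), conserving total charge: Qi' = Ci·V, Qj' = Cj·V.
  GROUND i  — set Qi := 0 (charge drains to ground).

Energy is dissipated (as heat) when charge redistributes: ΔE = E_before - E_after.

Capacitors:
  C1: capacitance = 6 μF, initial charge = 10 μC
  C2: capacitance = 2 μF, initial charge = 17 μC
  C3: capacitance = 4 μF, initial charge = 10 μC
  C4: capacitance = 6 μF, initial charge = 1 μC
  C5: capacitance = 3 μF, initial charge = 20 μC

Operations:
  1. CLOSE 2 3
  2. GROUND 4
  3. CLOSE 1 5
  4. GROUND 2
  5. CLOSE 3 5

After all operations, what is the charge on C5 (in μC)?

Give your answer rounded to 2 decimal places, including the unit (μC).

Initial: C1(6μF, Q=10μC, V=1.67V), C2(2μF, Q=17μC, V=8.50V), C3(4μF, Q=10μC, V=2.50V), C4(6μF, Q=1μC, V=0.17V), C5(3μF, Q=20μC, V=6.67V)
Op 1: CLOSE 2-3: Q_total=27.00, C_total=6.00, V=4.50; Q2=9.00, Q3=18.00; dissipated=24.000
Op 2: GROUND 4: Q4=0; energy lost=0.083
Op 3: CLOSE 1-5: Q_total=30.00, C_total=9.00, V=3.33; Q1=20.00, Q5=10.00; dissipated=25.000
Op 4: GROUND 2: Q2=0; energy lost=20.250
Op 5: CLOSE 3-5: Q_total=28.00, C_total=7.00, V=4.00; Q3=16.00, Q5=12.00; dissipated=1.167
Final charges: Q1=20.00, Q2=0.00, Q3=16.00, Q4=0.00, Q5=12.00

Answer: 12.00 μC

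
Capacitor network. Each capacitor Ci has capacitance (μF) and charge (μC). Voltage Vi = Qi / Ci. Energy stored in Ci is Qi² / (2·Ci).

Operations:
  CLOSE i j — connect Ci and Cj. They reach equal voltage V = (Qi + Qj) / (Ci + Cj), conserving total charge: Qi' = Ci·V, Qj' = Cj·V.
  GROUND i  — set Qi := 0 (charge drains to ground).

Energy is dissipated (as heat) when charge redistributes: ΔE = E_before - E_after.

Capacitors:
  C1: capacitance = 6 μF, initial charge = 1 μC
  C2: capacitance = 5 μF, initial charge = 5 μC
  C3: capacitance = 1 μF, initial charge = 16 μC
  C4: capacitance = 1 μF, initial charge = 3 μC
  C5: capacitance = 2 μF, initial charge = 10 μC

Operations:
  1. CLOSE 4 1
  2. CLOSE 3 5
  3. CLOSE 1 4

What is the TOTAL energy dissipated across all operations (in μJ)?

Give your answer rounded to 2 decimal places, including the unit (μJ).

Answer: 43.77 μJ

Derivation:
Initial: C1(6μF, Q=1μC, V=0.17V), C2(5μF, Q=5μC, V=1.00V), C3(1μF, Q=16μC, V=16.00V), C4(1μF, Q=3μC, V=3.00V), C5(2μF, Q=10μC, V=5.00V)
Op 1: CLOSE 4-1: Q_total=4.00, C_total=7.00, V=0.57; Q4=0.57, Q1=3.43; dissipated=3.440
Op 2: CLOSE 3-5: Q_total=26.00, C_total=3.00, V=8.67; Q3=8.67, Q5=17.33; dissipated=40.333
Op 3: CLOSE 1-4: Q_total=4.00, C_total=7.00, V=0.57; Q1=3.43, Q4=0.57; dissipated=0.000
Total dissipated: 43.774 μJ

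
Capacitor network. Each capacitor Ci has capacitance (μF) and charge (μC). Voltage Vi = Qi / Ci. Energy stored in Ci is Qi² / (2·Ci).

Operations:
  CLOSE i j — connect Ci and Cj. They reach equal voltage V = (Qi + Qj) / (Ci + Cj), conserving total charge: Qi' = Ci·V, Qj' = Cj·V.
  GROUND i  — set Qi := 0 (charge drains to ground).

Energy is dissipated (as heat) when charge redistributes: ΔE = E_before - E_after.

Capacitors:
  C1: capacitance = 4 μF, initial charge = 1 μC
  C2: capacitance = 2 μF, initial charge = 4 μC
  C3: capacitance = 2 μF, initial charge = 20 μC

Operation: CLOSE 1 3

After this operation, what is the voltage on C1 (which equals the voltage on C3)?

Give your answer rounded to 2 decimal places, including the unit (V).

Answer: 3.50 V

Derivation:
Initial: C1(4μF, Q=1μC, V=0.25V), C2(2μF, Q=4μC, V=2.00V), C3(2μF, Q=20μC, V=10.00V)
Op 1: CLOSE 1-3: Q_total=21.00, C_total=6.00, V=3.50; Q1=14.00, Q3=7.00; dissipated=63.375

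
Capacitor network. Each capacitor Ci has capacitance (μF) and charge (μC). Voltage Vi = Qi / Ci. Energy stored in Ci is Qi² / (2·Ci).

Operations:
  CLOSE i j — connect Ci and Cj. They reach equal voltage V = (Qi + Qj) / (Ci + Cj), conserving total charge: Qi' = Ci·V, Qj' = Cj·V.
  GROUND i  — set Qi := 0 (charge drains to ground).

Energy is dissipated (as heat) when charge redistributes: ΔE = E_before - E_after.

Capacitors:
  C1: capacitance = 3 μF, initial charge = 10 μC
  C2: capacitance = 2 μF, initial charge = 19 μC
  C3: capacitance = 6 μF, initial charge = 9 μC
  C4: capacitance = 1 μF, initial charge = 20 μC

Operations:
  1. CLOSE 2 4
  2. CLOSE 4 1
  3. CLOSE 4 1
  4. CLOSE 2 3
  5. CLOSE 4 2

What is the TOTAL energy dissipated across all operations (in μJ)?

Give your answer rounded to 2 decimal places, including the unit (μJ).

Answer: 171.61 μJ

Derivation:
Initial: C1(3μF, Q=10μC, V=3.33V), C2(2μF, Q=19μC, V=9.50V), C3(6μF, Q=9μC, V=1.50V), C4(1μF, Q=20μC, V=20.00V)
Op 1: CLOSE 2-4: Q_total=39.00, C_total=3.00, V=13.00; Q2=26.00, Q4=13.00; dissipated=36.750
Op 2: CLOSE 4-1: Q_total=23.00, C_total=4.00, V=5.75; Q4=5.75, Q1=17.25; dissipated=35.042
Op 3: CLOSE 4-1: Q_total=23.00, C_total=4.00, V=5.75; Q4=5.75, Q1=17.25; dissipated=0.000
Op 4: CLOSE 2-3: Q_total=35.00, C_total=8.00, V=4.38; Q2=8.75, Q3=26.25; dissipated=99.188
Op 5: CLOSE 4-2: Q_total=14.50, C_total=3.00, V=4.83; Q4=4.83, Q2=9.67; dissipated=0.630
Total dissipated: 171.609 μJ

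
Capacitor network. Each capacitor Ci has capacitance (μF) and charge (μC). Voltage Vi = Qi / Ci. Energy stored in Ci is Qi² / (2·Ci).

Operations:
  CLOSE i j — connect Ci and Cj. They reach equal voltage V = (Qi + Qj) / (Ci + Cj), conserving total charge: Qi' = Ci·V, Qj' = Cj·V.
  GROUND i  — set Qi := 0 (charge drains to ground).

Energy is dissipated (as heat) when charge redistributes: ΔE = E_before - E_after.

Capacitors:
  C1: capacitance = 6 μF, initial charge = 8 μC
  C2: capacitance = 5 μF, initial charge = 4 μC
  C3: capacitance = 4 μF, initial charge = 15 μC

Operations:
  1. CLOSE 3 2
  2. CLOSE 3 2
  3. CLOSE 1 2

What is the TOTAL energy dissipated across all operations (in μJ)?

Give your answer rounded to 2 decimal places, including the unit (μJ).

Answer: 10.49 μJ

Derivation:
Initial: C1(6μF, Q=8μC, V=1.33V), C2(5μF, Q=4μC, V=0.80V), C3(4μF, Q=15μC, V=3.75V)
Op 1: CLOSE 3-2: Q_total=19.00, C_total=9.00, V=2.11; Q3=8.44, Q2=10.56; dissipated=9.669
Op 2: CLOSE 3-2: Q_total=19.00, C_total=9.00, V=2.11; Q3=8.44, Q2=10.56; dissipated=0.000
Op 3: CLOSE 1-2: Q_total=18.56, C_total=11.00, V=1.69; Q1=10.12, Q2=8.43; dissipated=0.825
Total dissipated: 10.494 μJ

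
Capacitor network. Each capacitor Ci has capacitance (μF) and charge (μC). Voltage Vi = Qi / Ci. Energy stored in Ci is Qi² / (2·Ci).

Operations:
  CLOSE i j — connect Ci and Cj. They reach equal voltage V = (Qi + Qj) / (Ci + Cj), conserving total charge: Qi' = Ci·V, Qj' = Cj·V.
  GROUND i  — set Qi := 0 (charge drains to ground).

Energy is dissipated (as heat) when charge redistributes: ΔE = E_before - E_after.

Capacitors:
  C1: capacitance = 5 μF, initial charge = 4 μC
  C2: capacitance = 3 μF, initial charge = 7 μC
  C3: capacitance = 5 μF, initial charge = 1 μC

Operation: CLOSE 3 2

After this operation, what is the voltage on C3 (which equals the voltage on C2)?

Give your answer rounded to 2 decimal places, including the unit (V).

Answer: 1.00 V

Derivation:
Initial: C1(5μF, Q=4μC, V=0.80V), C2(3μF, Q=7μC, V=2.33V), C3(5μF, Q=1μC, V=0.20V)
Op 1: CLOSE 3-2: Q_total=8.00, C_total=8.00, V=1.00; Q3=5.00, Q2=3.00; dissipated=4.267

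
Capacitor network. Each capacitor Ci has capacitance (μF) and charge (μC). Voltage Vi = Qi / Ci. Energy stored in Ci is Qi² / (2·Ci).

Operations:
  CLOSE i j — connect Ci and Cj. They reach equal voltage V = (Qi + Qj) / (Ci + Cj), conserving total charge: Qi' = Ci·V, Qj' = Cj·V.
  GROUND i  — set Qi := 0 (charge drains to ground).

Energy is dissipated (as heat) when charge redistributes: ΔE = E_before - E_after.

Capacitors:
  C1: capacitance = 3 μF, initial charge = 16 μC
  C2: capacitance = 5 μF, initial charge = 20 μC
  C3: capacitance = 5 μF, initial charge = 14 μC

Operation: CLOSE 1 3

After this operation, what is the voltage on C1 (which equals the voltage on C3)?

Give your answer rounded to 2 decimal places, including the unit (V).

Answer: 3.75 V

Derivation:
Initial: C1(3μF, Q=16μC, V=5.33V), C2(5μF, Q=20μC, V=4.00V), C3(5μF, Q=14μC, V=2.80V)
Op 1: CLOSE 1-3: Q_total=30.00, C_total=8.00, V=3.75; Q1=11.25, Q3=18.75; dissipated=6.017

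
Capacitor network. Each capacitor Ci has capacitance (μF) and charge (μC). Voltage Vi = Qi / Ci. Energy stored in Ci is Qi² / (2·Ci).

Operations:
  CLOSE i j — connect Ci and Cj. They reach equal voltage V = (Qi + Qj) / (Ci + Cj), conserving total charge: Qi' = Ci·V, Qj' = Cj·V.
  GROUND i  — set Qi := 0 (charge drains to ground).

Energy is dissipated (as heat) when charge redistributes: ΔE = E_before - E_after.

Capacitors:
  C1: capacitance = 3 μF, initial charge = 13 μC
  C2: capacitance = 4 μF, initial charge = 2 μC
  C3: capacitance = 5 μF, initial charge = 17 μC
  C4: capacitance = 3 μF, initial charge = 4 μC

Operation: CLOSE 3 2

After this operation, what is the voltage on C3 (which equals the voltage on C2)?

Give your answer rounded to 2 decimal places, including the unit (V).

Initial: C1(3μF, Q=13μC, V=4.33V), C2(4μF, Q=2μC, V=0.50V), C3(5μF, Q=17μC, V=3.40V), C4(3μF, Q=4μC, V=1.33V)
Op 1: CLOSE 3-2: Q_total=19.00, C_total=9.00, V=2.11; Q3=10.56, Q2=8.44; dissipated=9.344

Answer: 2.11 V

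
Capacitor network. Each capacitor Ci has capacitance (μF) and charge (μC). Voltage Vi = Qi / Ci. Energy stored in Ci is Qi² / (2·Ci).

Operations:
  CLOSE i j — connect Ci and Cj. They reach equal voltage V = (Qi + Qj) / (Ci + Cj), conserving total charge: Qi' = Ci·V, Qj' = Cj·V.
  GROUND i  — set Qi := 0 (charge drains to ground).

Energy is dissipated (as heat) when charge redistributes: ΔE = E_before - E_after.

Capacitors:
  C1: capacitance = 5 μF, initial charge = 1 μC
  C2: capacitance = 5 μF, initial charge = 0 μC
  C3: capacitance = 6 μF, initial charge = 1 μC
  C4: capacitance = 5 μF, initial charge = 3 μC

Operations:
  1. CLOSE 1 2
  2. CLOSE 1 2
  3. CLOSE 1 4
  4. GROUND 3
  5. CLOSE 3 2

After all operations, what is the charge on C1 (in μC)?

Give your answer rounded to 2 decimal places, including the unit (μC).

Initial: C1(5μF, Q=1μC, V=0.20V), C2(5μF, Q=0μC, V=0.00V), C3(6μF, Q=1μC, V=0.17V), C4(5μF, Q=3μC, V=0.60V)
Op 1: CLOSE 1-2: Q_total=1.00, C_total=10.00, V=0.10; Q1=0.50, Q2=0.50; dissipated=0.050
Op 2: CLOSE 1-2: Q_total=1.00, C_total=10.00, V=0.10; Q1=0.50, Q2=0.50; dissipated=0.000
Op 3: CLOSE 1-4: Q_total=3.50, C_total=10.00, V=0.35; Q1=1.75, Q4=1.75; dissipated=0.312
Op 4: GROUND 3: Q3=0; energy lost=0.083
Op 5: CLOSE 3-2: Q_total=0.50, C_total=11.00, V=0.05; Q3=0.27, Q2=0.23; dissipated=0.014
Final charges: Q1=1.75, Q2=0.23, Q3=0.27, Q4=1.75

Answer: 1.75 μC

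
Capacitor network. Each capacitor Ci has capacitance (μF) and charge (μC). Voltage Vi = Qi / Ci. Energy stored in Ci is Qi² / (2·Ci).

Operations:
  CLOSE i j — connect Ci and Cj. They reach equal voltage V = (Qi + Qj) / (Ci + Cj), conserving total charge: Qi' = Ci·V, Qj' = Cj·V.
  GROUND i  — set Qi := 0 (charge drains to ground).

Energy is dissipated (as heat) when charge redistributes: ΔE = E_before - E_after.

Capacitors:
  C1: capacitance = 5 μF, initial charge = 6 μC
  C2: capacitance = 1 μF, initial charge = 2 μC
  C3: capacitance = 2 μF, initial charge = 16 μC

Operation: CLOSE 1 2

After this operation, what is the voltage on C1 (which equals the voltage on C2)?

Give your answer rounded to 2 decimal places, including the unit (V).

Answer: 1.33 V

Derivation:
Initial: C1(5μF, Q=6μC, V=1.20V), C2(1μF, Q=2μC, V=2.00V), C3(2μF, Q=16μC, V=8.00V)
Op 1: CLOSE 1-2: Q_total=8.00, C_total=6.00, V=1.33; Q1=6.67, Q2=1.33; dissipated=0.267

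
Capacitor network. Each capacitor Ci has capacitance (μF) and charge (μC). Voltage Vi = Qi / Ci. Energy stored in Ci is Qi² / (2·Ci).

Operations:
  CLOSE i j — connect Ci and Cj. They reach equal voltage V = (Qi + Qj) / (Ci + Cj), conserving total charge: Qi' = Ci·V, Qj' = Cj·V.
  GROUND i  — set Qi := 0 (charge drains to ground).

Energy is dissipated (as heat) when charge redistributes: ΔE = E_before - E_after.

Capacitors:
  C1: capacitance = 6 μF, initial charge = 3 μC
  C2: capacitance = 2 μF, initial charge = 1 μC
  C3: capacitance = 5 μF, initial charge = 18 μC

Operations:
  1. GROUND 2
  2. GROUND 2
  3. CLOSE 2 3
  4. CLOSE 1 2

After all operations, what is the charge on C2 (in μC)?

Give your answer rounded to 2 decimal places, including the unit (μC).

Initial: C1(6μF, Q=3μC, V=0.50V), C2(2μF, Q=1μC, V=0.50V), C3(5μF, Q=18μC, V=3.60V)
Op 1: GROUND 2: Q2=0; energy lost=0.250
Op 2: GROUND 2: Q2=0; energy lost=0.000
Op 3: CLOSE 2-3: Q_total=18.00, C_total=7.00, V=2.57; Q2=5.14, Q3=12.86; dissipated=9.257
Op 4: CLOSE 1-2: Q_total=8.14, C_total=8.00, V=1.02; Q1=6.11, Q2=2.04; dissipated=3.218
Final charges: Q1=6.11, Q2=2.04, Q3=12.86

Answer: 2.04 μC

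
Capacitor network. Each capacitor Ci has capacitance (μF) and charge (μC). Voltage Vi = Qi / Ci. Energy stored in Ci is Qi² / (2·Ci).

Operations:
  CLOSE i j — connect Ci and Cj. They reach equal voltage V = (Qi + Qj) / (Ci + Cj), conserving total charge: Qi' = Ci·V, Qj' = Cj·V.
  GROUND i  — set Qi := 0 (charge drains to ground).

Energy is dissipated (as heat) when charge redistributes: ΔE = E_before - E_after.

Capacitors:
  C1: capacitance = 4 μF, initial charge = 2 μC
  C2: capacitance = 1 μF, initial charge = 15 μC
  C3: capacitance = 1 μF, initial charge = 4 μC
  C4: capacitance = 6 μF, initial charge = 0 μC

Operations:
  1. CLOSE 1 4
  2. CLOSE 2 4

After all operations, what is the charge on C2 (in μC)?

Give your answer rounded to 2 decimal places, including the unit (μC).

Initial: C1(4μF, Q=2μC, V=0.50V), C2(1μF, Q=15μC, V=15.00V), C3(1μF, Q=4μC, V=4.00V), C4(6μF, Q=0μC, V=0.00V)
Op 1: CLOSE 1-4: Q_total=2.00, C_total=10.00, V=0.20; Q1=0.80, Q4=1.20; dissipated=0.300
Op 2: CLOSE 2-4: Q_total=16.20, C_total=7.00, V=2.31; Q2=2.31, Q4=13.89; dissipated=93.874
Final charges: Q1=0.80, Q2=2.31, Q3=4.00, Q4=13.89

Answer: 2.31 μC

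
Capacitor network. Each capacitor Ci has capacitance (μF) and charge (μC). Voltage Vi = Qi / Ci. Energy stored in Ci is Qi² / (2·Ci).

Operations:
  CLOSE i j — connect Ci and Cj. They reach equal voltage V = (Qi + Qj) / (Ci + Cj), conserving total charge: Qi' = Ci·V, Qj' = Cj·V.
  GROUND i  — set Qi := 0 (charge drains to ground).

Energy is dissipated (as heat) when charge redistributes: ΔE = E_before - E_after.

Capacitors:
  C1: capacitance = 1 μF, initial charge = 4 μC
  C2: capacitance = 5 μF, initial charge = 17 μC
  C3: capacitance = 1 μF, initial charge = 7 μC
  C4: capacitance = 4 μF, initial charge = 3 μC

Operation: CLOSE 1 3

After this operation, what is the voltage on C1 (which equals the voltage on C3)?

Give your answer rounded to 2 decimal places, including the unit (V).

Answer: 5.50 V

Derivation:
Initial: C1(1μF, Q=4μC, V=4.00V), C2(5μF, Q=17μC, V=3.40V), C3(1μF, Q=7μC, V=7.00V), C4(4μF, Q=3μC, V=0.75V)
Op 1: CLOSE 1-3: Q_total=11.00, C_total=2.00, V=5.50; Q1=5.50, Q3=5.50; dissipated=2.250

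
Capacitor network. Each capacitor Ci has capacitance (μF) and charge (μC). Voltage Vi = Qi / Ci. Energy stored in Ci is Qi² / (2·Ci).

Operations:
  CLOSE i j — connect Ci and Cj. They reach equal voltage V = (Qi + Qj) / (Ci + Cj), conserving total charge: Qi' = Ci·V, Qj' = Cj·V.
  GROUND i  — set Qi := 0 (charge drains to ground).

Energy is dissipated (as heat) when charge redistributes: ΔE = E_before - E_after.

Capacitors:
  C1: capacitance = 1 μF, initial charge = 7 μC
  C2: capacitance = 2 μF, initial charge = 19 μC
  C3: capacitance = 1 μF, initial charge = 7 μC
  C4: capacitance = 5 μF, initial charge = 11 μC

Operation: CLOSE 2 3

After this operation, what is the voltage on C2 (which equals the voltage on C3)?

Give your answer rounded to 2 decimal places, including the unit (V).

Answer: 8.67 V

Derivation:
Initial: C1(1μF, Q=7μC, V=7.00V), C2(2μF, Q=19μC, V=9.50V), C3(1μF, Q=7μC, V=7.00V), C4(5μF, Q=11μC, V=2.20V)
Op 1: CLOSE 2-3: Q_total=26.00, C_total=3.00, V=8.67; Q2=17.33, Q3=8.67; dissipated=2.083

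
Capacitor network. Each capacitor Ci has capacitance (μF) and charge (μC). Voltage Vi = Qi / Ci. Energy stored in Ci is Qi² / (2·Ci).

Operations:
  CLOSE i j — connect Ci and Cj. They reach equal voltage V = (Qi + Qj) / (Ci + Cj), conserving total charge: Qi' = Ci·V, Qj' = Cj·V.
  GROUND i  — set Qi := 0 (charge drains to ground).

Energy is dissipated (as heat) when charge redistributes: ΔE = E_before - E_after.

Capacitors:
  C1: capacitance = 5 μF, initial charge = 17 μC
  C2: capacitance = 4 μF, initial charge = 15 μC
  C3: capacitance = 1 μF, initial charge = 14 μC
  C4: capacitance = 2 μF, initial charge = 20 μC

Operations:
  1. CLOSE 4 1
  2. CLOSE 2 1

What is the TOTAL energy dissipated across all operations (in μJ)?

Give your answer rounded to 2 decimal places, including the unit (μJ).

Initial: C1(5μF, Q=17μC, V=3.40V), C2(4μF, Q=15μC, V=3.75V), C3(1μF, Q=14μC, V=14.00V), C4(2μF, Q=20μC, V=10.00V)
Op 1: CLOSE 4-1: Q_total=37.00, C_total=7.00, V=5.29; Q4=10.57, Q1=26.43; dissipated=31.114
Op 2: CLOSE 2-1: Q_total=41.43, C_total=9.00, V=4.60; Q2=18.41, Q1=23.02; dissipated=2.620
Total dissipated: 33.735 μJ

Answer: 33.73 μJ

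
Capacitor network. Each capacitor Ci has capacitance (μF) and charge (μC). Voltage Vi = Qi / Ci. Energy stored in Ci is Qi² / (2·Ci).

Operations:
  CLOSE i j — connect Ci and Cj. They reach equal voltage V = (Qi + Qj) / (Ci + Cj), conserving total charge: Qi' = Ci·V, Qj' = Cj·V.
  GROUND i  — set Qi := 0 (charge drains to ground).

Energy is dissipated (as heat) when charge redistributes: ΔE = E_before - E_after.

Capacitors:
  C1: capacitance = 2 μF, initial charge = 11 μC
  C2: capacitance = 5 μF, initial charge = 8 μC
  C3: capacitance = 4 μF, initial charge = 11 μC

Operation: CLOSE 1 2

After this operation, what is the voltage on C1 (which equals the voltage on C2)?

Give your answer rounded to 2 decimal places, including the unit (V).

Initial: C1(2μF, Q=11μC, V=5.50V), C2(5μF, Q=8μC, V=1.60V), C3(4μF, Q=11μC, V=2.75V)
Op 1: CLOSE 1-2: Q_total=19.00, C_total=7.00, V=2.71; Q1=5.43, Q2=13.57; dissipated=10.864

Answer: 2.71 V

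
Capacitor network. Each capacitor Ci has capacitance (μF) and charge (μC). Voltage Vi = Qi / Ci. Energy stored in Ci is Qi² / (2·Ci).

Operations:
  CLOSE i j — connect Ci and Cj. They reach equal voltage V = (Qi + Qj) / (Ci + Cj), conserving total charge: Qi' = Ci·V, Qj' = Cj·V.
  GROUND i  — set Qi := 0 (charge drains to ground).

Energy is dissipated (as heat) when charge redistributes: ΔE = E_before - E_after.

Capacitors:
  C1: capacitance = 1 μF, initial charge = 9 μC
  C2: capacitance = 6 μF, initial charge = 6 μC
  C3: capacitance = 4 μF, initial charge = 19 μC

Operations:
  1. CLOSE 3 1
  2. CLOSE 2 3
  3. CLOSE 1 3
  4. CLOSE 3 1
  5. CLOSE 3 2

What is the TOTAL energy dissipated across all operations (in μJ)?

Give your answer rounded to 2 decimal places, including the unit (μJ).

Answer: 36.03 μJ

Derivation:
Initial: C1(1μF, Q=9μC, V=9.00V), C2(6μF, Q=6μC, V=1.00V), C3(4μF, Q=19μC, V=4.75V)
Op 1: CLOSE 3-1: Q_total=28.00, C_total=5.00, V=5.60; Q3=22.40, Q1=5.60; dissipated=7.225
Op 2: CLOSE 2-3: Q_total=28.40, C_total=10.00, V=2.84; Q2=17.04, Q3=11.36; dissipated=25.392
Op 3: CLOSE 1-3: Q_total=16.96, C_total=5.00, V=3.39; Q1=3.39, Q3=13.57; dissipated=3.047
Op 4: CLOSE 3-1: Q_total=16.96, C_total=5.00, V=3.39; Q3=13.57, Q1=3.39; dissipated=0.000
Op 5: CLOSE 3-2: Q_total=30.61, C_total=10.00, V=3.06; Q3=12.24, Q2=18.36; dissipated=0.366
Total dissipated: 36.030 μJ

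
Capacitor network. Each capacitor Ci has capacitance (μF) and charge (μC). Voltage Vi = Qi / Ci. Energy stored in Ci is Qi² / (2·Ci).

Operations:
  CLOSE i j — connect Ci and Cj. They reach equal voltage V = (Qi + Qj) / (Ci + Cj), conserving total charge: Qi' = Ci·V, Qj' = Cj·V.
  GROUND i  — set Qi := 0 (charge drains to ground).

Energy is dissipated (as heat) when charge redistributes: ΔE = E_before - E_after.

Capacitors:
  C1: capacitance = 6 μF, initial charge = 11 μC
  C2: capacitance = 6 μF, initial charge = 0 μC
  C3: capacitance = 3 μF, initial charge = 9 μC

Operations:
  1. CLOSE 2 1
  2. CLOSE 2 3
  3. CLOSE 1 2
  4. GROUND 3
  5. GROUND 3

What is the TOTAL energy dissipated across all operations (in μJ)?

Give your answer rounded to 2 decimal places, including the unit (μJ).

Answer: 14.00 μJ

Derivation:
Initial: C1(6μF, Q=11μC, V=1.83V), C2(6μF, Q=0μC, V=0.00V), C3(3μF, Q=9μC, V=3.00V)
Op 1: CLOSE 2-1: Q_total=11.00, C_total=12.00, V=0.92; Q2=5.50, Q1=5.50; dissipated=5.042
Op 2: CLOSE 2-3: Q_total=14.50, C_total=9.00, V=1.61; Q2=9.67, Q3=4.83; dissipated=4.340
Op 3: CLOSE 1-2: Q_total=15.17, C_total=12.00, V=1.26; Q1=7.58, Q2=7.58; dissipated=0.723
Op 4: GROUND 3: Q3=0; energy lost=3.894
Op 5: GROUND 3: Q3=0; energy lost=0.000
Total dissipated: 13.999 μJ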